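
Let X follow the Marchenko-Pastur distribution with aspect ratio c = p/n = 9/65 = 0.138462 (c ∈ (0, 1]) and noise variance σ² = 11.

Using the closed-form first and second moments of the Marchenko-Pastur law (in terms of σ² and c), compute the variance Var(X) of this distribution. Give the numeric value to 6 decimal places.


Recall the MP moments m_1 = E[X] = σ² and m_2 = E[X²] = σ⁴ (1 + c).
m_1 = E[X] = σ² = 11, so m_1² = 121.
m_2 = E[X²] = σ⁴ (1 + c) = 121 · (1 + 0.138462) = 121 · 1.138462 = 137.753846.
(Note m_2 − m_1² simplifies to c · σ⁴ = 0.138462 · 121.)

Var(X) = m_2 − m_1² = 137.753846 − 121 = 16.753846.


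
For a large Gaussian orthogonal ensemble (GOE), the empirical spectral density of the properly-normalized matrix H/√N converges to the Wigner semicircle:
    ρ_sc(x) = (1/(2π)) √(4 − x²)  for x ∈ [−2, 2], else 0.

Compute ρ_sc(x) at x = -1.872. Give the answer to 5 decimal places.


ρ_sc(x) = (1/(2π)) √(4 − x²). With x = -1.872:
  4 − x² = 4 − (-1.872)² = 4 − 3.504384 = 0.495616.
  √(4 − x²) = 0.704000.
  1/(2π) = 0.159155.
  ρ_sc(-1.872) = 0.159155 · 0.704000 = 0.112045.

Rounded to 5 decimal places: ρ_sc(-1.872) ≈ 0.11205.


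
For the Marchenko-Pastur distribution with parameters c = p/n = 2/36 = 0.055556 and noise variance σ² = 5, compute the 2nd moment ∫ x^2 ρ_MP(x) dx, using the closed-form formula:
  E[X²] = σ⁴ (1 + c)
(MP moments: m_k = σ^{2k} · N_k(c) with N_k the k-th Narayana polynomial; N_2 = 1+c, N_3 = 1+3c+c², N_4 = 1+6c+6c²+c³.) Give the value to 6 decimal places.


E[X²] = σ⁴ (1 + c) (second MP moment). With σ² = 5 (so σ⁴ = 25) and c = 2/36 = 0.055556: E[X²] = 25 · (1 + 0.055556) = 25 · 1.055556.

So E[X^2] = 26.388889.


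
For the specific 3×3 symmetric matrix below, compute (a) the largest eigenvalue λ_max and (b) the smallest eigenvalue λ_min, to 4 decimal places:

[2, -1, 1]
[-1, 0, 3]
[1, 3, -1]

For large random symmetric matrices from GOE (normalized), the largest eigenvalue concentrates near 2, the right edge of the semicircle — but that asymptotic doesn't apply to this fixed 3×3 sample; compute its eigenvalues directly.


Since M is real symmetric, all three eigenvalues are real; they are the roots of det(λI − M) = λ³ − (tr M) λ² + s λ − det M, where s is the sum of the principal 2×2 minors.
tr M = 2 + 0 + (-1) = 1.
s = (2·0 − (-1)²) + (2·(-1) − 1²) + (0·(-1) − 3²) = -1 + (-3) + (-9) = -13.
det M (expand along row 1) = 2·(-9) − (-1)·(-2) + 1·(-3) = -23.
Characteristic polynomial: λ³ − λ² − 13λ + 23 = 0.
Substitute λ = y + (tr M)/3 = y + 0.333333 to remove the quadratic term: y³ + p·y + q = 0 with p = s − (tr M)²/3 = -13.333333 and q = −2(tr M)³/27 + (tr M)·s/3 − det M = 18.592593.
Three real roots ⇒ use the trigonometric (Viète) form: r = 2√(−p/3) = 4.216370, φ = arccos(3q/(p·r)) = arccos(-0.992165) = 3.016328 rad.
y_k = r·cos(φ/3 − 2πk/3) for k = 0, 1, 2 gives y = 2.258771, 1.953924, -4.212695.
λ_k = y_k + 0.333333 gives λ = 2.5921, 2.2873, -3.8794 (check: the sum is 1.0000 = tr M).

Hence λ_max = 2.5921 and λ_min = -3.8794.


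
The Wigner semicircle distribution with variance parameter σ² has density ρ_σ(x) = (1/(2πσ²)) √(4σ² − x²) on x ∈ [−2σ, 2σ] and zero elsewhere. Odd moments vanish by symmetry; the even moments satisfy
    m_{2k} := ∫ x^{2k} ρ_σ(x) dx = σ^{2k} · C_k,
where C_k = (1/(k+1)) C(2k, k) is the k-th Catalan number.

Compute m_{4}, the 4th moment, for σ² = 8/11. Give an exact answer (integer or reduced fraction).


By the scaled semicircle moment identity, m_{2k} = σ^{2k} · C_k with k = 2.
C_2 = (1/(k+1)) · C(2k, k) = (1/3) · C(4, 2) = (1/3) · 6 = 2.
σ^{2k} = (σ²)^k = (8/11)^2 = 64/121.

Therefore m_{4} = σ^{4} · C_2 = (64/121) · 2 = 128/121.


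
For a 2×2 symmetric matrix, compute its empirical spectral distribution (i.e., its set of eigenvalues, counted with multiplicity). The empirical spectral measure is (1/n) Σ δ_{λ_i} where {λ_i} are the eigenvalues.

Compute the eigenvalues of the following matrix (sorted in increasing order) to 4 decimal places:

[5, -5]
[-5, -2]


Since M is real symmetric, both eigenvalues are real; they are the roots of det(λI − M) = λ² − (tr M) λ + det M.
tr M = 5 + (-2) = 3.
det M = 5·(-2) − (-5)² = -10 − 25 = -35.
Characteristic polynomial: λ² − 3λ − 35 = 0.
Discriminant Δ = (tr M)² − 4·det M = 9 − (-140) = 149; √Δ = 12.206556.
λ = (tr M ± √Δ)/2 = (3 ± 12.206556)/2, giving (tr M − √Δ)/2 = -4.6033 and (tr M + √Δ)/2 = 7.6033.

Eigenvalues sorted in increasing order: [-4.6033, 7.6033].


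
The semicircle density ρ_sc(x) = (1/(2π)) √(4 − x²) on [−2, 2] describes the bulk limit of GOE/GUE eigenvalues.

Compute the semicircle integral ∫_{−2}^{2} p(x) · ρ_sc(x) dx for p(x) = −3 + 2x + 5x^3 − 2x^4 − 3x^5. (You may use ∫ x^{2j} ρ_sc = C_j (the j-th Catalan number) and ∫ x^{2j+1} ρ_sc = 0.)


Write p(x) = Σ a_i x^i, split into monomials and integrate each against ρ_sc separately.
Using ∫ x^{2j} ρ_sc = C_j = (1/(j+1)) C(2j, j) (Catalan numbers) and ∫ x^{2j+1} ρ_sc = 0 (odd monomials vanish by symmetry):
  i = 0 (even): a_0 · C_{0} = -3 · 1 = -3
  i = 1 (odd): ∫ x^1 ρ_sc = 0 (vanishes)
  i = 3 (odd): ∫ x^3 ρ_sc = 0 (vanishes)
  i = 4 (even): a_4 · C_{2} = -2 · 2 = -4
  i = 5 (odd): ∫ x^5 ρ_sc = 0 (vanishes)

Summing the contributions: ∫_{−2}^{2} p(x) ρ_sc(x) dx = (-3) + (-4) = -7.


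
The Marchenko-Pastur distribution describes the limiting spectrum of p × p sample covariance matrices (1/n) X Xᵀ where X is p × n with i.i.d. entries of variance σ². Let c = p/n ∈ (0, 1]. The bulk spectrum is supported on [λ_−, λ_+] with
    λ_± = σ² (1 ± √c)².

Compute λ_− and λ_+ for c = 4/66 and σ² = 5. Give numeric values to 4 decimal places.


c = 4/66 = 0.060606; √c = 0.246183.
λ_− = σ² (1 − √c)² = 5 · (1 − 0.246183)² = 5 · (0.753817)² = 2.841200.
λ_+ = σ² (1 + √c)² = 5 · (1 + 0.246183)² = 5 · (1.246183)² = 7.764860.

Rounded to 4 decimal places: λ_− ≈ 2.8412, λ_+ ≈ 7.7649.


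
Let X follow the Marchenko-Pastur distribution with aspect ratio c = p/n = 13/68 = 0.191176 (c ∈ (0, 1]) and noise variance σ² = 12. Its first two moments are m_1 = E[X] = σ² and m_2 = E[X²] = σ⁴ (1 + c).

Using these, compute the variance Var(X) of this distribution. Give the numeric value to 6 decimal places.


m_1 = E[X] = σ² = 12, so m_1² = 144.
m_2 = E[X²] = σ⁴ (1 + c) = 144 · (1 + 0.191176) = 144 · 1.191176 = 171.529412.
(Note m_2 − m_1² simplifies to c · σ⁴ = 0.191176 · 144.)

Var(X) = m_2 − m_1² = 171.529412 − 144 = 27.529412.


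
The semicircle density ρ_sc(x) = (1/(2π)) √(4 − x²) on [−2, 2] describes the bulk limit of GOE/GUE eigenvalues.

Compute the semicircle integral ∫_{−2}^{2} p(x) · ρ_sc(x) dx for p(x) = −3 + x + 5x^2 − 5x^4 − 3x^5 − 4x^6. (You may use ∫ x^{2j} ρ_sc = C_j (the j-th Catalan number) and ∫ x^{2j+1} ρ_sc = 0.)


Write p(x) = Σ a_i x^i, split into monomials and integrate each against ρ_sc separately.
Using ∫ x^{2j} ρ_sc = C_j = (1/(j+1)) C(2j, j) (Catalan numbers) and ∫ x^{2j+1} ρ_sc = 0 (odd monomials vanish by symmetry):
  i = 0 (even): a_0 · C_{0} = -3 · 1 = -3
  i = 1 (odd): ∫ x^1 ρ_sc = 0 (vanishes)
  i = 2 (even): a_2 · C_{1} = 5 · 1 = 5
  i = 4 (even): a_4 · C_{2} = -5 · 2 = -10
  i = 5 (odd): ∫ x^5 ρ_sc = 0 (vanishes)
  i = 6 (even): a_6 · C_{3} = -4 · 5 = -20

Summing the contributions: ∫_{−2}^{2} p(x) ρ_sc(x) dx = (-3) + 5 + (-10) + (-20) = -28.


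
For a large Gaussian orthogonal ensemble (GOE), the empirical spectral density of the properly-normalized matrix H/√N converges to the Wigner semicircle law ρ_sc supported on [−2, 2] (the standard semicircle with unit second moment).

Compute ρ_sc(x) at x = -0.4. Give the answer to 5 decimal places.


ρ_sc(x) = (1/(2π)) √(4 − x²). With x = -0.4:
  4 − x² = 4 − (-0.4)² = 4 − 0.160000 = 3.840000.
  √(4 − x²) = 1.959592.
  1/(2π) = 0.159155.
  ρ_sc(-0.4) = 0.159155 · 1.959592 = 0.311879.

Rounded to 5 decimal places: ρ_sc(-0.4) ≈ 0.31188.


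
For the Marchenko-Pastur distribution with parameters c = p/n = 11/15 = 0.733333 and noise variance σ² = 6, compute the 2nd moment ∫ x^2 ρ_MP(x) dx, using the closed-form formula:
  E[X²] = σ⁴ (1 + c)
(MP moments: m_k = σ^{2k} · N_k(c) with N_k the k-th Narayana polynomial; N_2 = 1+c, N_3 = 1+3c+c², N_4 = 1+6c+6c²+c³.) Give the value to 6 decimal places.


E[X²] = σ⁴ (1 + c) (second MP moment). With σ² = 6 (so σ⁴ = 36) and c = 11/15 = 0.733333: E[X²] = 36 · (1 + 0.733333) = 36 · 1.733333.

So E[X^2] = 62.400000.


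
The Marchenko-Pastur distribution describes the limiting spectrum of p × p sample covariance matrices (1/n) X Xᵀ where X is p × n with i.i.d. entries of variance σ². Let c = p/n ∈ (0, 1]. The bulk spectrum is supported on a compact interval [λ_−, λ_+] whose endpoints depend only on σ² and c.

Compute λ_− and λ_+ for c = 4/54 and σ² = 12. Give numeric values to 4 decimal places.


c = 4/54 = 0.074074; √c = 0.272166.
λ_− = σ² (1 − √c)² = 12 · (1 − 0.272166)² = 12 · (0.727834)² = 6.356916.
λ_+ = σ² (1 + √c)² = 12 · (1 + 0.272166)² = 12 · (1.272166)² = 19.420862.

Rounded to 4 decimal places: λ_− ≈ 6.3569, λ_+ ≈ 19.4209.


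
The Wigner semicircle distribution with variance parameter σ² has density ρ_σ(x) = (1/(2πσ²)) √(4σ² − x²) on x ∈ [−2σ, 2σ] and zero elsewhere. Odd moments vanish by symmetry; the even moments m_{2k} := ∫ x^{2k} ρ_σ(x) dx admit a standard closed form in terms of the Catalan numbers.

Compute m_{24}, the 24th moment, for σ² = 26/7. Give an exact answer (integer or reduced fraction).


By the scaled semicircle moment identity, m_{2k} = σ^{2k} · C_k with k = 12.
C_12 = (1/(k+1)) · C(2k, k) = (1/13) · C(24, 12) = (1/13) · 2704156 = 208012.
σ^{2k} = (σ²)^k = (26/7)^12 = 95428956661682176/13841287201.

Therefore m_{24} = σ^{24} · C_12 = (95428956661682176/13841287201) · 208012 = 2835766876158547542016/1977326743.


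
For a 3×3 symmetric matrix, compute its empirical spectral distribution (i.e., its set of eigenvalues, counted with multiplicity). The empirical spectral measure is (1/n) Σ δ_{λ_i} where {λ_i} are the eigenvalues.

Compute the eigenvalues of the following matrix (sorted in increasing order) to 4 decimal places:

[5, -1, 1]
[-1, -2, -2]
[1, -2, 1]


Since M is real symmetric, all three eigenvalues are real; they are the roots of det(λI − M) = λ³ − (tr M) λ² + s λ − det M, where s is the sum of the principal 2×2 minors.
tr M = 5 + (-2) + 1 = 4.
s = (5·(-2) − (-1)²) + (5·1 − 1²) + ((-2)·1 − (-2)²) = -11 + 4 + (-6) = -13.
det M (expand along row 1) = 5·(-6) − (-1)·1 + 1·4 = -25.
Characteristic polynomial: λ³ − 4λ² − 13λ + 25 = 0.
Substitute λ = y + (tr M)/3 = y + 1.333333 to remove the quadratic term: y³ + p·y + q = 0 with p = s − (tr M)²/3 = -18.333333 and q = −2(tr M)³/27 + (tr M)·s/3 − det M = 2.925926.
Three real roots ⇒ use the trigonometric (Viète) form: r = 2√(−p/3) = 4.944132, φ = arccos(3q/(p·r)) = arccos(-0.096840) = 1.667788 rad.
y_k = r·cos(φ/3 − 2πk/3) for k = 0, 1, 2 gives y = 4.199597, 0.159819, -4.359416.
λ_k = y_k + 1.333333 gives λ = 5.5329, 1.4932, -3.0261 (check: the sum is 4.0000 = tr M).

Eigenvalues sorted in increasing order: [-3.0261, 1.4932, 5.5329].


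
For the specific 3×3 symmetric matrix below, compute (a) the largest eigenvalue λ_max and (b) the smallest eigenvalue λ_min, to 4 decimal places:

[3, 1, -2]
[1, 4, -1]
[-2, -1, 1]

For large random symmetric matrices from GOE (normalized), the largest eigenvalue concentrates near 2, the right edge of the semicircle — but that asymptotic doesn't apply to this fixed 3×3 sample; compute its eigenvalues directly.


Since M is real symmetric, all three eigenvalues are real; they are the roots of det(λI − M) = λ³ − (tr M) λ² + s λ − det M, where s is the sum of the principal 2×2 minors.
tr M = 3 + 4 + 1 = 8.
s = (3·4 − 1²) + (3·1 − (-2)²) + (4·1 − (-1)²) = 11 + (-1) + 3 = 13.
det M (expand along row 1) = 3·3 − 1·(-1) + (-2)·7 = -4.
Characteristic polynomial: λ³ − 8λ² + 13λ + 4 = 0.
Substitute λ = y + (tr M)/3 = y + 2.666667 to remove the quadratic term: y³ + p·y + q = 0 with p = s − (tr M)²/3 = -8.333333 and q = −2(tr M)³/27 + (tr M)·s/3 − det M = 0.740741.
Three real roots ⇒ use the trigonometric (Viète) form: r = 2√(−p/3) = 3.333333, φ = arccos(3q/(p·r)) = arccos(-0.080000) = 1.650882 rad.
y_k = r·cos(φ/3 − 2πk/3) for k = 0, 1, 2 gives y = 2.841236, 0.088973, -2.930210.
λ_k = y_k + 2.666667 gives λ = 5.5079, 2.7556, -0.2635 (check: the sum is 8.0000 = tr M).

Hence λ_max = 5.5079 and λ_min = -0.2635.


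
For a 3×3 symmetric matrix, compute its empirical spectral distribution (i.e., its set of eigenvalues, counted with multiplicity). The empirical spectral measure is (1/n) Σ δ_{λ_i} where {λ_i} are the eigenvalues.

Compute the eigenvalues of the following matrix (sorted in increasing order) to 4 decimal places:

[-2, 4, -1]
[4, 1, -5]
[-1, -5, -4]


Since M is real symmetric, all three eigenvalues are real; they are the roots of det(λI − M) = λ³ − (tr M) λ² + s λ − det M, where s is the sum of the principal 2×2 minors.
tr M = -2 + 1 + (-4) = -5.
s = ((-2)·1 − 4²) + ((-2)·(-4) − (-1)²) + (1·(-4) − (-5)²) = -18 + 7 + (-29) = -40.
det M (expand along row 1) = (-2)·(-29) − 4·(-21) + (-1)·(-19) = 161.
Characteristic polynomial: λ³ + 5λ² − 40λ − 161 = 0.
Substitute λ = y + (tr M)/3 = y − 1.666667 to remove the quadratic term: y³ + p·y + q = 0 with p = s − (tr M)²/3 = -48.333333 and q = −2(tr M)³/27 + (tr M)·s/3 − det M = -85.074074.
Three real roots ⇒ use the trigonometric (Viète) form: r = 2√(−p/3) = 8.027730, φ = arccos(3q/(p·r)) = arccos(0.657777) = 0.852932 rad.
y_k = r·cos(φ/3 − 2πk/3) for k = 0, 1, 2 gives y = 7.705458, -1.902661, -5.802798.
λ_k = y_k − 1.666667 gives λ = 6.0388, -3.5693, -7.4695 (check: the sum is -5.0000 = tr M).

Eigenvalues sorted in increasing order: [-7.4695, -3.5693, 6.0388].


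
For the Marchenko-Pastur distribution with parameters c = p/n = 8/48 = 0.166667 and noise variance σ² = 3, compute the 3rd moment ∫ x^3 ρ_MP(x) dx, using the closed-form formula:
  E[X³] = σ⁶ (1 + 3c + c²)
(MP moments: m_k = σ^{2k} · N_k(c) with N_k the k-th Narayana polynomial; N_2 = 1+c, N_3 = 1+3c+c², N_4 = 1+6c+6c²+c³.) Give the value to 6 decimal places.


E[X³] = σ⁶ (1 + 3c + c²) (third MP moment). With σ² = 3 (so σ⁶ = 27) and c = 8/48 = 0.166667: E[X³] = 27 · (1 + 3·0.166667 + (0.166667)²) = 27 · 1.527778.

So E[X^3] = 41.250000.


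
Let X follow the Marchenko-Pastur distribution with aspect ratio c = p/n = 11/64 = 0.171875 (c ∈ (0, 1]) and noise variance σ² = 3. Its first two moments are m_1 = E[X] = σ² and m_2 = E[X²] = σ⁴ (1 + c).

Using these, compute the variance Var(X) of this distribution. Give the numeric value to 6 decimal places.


m_1 = E[X] = σ² = 3, so m_1² = 9.
m_2 = E[X²] = σ⁴ (1 + c) = 9 · (1 + 0.171875) = 9 · 1.171875 = 10.546875.
(Note m_2 − m_1² simplifies to c · σ⁴ = 0.171875 · 9.)

Var(X) = m_2 − m_1² = 10.546875 − 9 = 1.546875.


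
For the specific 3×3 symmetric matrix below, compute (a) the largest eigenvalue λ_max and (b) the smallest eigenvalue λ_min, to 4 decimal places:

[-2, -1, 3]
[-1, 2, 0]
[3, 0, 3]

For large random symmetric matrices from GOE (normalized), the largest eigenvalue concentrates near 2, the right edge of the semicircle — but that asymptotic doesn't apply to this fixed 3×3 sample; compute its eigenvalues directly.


Since M is real symmetric, all three eigenvalues are real; they are the roots of det(λI − M) = λ³ − (tr M) λ² + s λ − det M, where s is the sum of the principal 2×2 minors.
tr M = -2 + 2 + 3 = 3.
s = ((-2)·2 − (-1)²) + ((-2)·3 − 3²) + (2·3 − 0²) = -5 + (-15) + 6 = -14.
det M (expand along row 1) = (-2)·6 − (-1)·(-3) + 3·(-6) = -33.
Characteristic polynomial: λ³ − 3λ² − 14λ + 33 = 0.
Substitute λ = y + (tr M)/3 = y + 1.000000 to remove the quadratic term: y³ + p·y + q = 0 with p = s − (tr M)²/3 = -17.000000 and q = −2(tr M)³/27 + (tr M)·s/3 − det M = 17.000000.
Three real roots ⇒ use the trigonometric (Viète) form: r = 2√(−p/3) = 4.760952, φ = arccos(3q/(p·r)) = arccos(-0.630126) = 2.252512 rad.
y_k = r·cos(φ/3 − 2πk/3) for k = 0, 1, 2 gives y = 3.480817, 1.072585, -4.553402.
λ_k = y_k + 1.000000 gives λ = 4.4808, 2.0726, -3.5534 (check: the sum is 3.0000 = tr M).

Hence λ_max = 4.4808 and λ_min = -3.5534.


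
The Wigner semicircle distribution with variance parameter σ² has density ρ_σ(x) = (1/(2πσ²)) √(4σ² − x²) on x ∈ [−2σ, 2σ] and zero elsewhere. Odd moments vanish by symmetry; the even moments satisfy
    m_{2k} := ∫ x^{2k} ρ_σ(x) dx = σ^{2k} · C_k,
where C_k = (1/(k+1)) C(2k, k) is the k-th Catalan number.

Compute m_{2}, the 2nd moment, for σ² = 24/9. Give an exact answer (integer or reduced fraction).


By the scaled semicircle moment identity, m_{2k} = σ^{2k} · C_k with k = 1.
C_1 = (1/(k+1)) · C(2k, k) = (1/2) · C(2, 1) = (1/2) · 2 = 1.
σ^{2k} = (σ²)^k = (24/9)^1 = 8/3.

Therefore m_{2} = σ^{2} · C_1 = (8/3) · 1 = 8/3.


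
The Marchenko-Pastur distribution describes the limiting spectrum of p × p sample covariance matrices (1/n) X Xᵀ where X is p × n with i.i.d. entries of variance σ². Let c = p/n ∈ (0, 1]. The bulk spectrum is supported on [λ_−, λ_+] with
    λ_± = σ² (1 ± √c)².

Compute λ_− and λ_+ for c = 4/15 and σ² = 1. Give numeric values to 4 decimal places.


c = 4/15 = 0.266667; √c = 0.516398.
λ_− = σ² (1 − √c)² = 1 · (1 − 0.516398)² = 1 · (0.483602)² = 0.233871.
λ_+ = σ² (1 + √c)² = 1 · (1 + 0.516398)² = 1 · (1.516398)² = 2.299462.

Rounded to 4 decimal places: λ_− ≈ 0.2339, λ_+ ≈ 2.2995.


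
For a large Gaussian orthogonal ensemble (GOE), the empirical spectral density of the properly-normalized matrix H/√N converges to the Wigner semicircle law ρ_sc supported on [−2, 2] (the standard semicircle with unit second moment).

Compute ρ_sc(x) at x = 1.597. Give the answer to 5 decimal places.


ρ_sc(x) = (1/(2π)) √(4 − x²). With x = 1.597:
  4 − x² = 4 − (1.597)² = 4 − 2.550409 = 1.449591.
  √(4 − x²) = 1.203990.
  1/(2π) = 0.159155.
  ρ_sc(1.597) = 0.159155 · 1.203990 = 0.191621.

Rounded to 5 decimal places: ρ_sc(1.597) ≈ 0.19162.


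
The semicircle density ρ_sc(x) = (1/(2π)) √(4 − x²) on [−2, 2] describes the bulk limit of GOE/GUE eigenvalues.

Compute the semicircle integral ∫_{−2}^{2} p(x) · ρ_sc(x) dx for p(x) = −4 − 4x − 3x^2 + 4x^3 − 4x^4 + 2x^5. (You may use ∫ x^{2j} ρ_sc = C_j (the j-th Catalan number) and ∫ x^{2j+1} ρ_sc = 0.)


Write p(x) = Σ a_i x^i, split into monomials and integrate each against ρ_sc separately.
Using ∫ x^{2j} ρ_sc = C_j = (1/(j+1)) C(2j, j) (Catalan numbers) and ∫ x^{2j+1} ρ_sc = 0 (odd monomials vanish by symmetry):
  i = 0 (even): a_0 · C_{0} = -4 · 1 = -4
  i = 1 (odd): ∫ x^1 ρ_sc = 0 (vanishes)
  i = 2 (even): a_2 · C_{1} = -3 · 1 = -3
  i = 3 (odd): ∫ x^3 ρ_sc = 0 (vanishes)
  i = 4 (even): a_4 · C_{2} = -4 · 2 = -8
  i = 5 (odd): ∫ x^5 ρ_sc = 0 (vanishes)

Summing the contributions: ∫_{−2}^{2} p(x) ρ_sc(x) dx = (-4) + (-3) + (-8) = -15.


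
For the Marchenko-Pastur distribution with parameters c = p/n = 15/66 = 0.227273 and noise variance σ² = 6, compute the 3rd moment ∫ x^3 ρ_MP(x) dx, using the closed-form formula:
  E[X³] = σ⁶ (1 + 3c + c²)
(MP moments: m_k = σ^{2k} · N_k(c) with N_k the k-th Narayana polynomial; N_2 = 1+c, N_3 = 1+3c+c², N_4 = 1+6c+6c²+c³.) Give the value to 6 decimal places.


E[X³] = σ⁶ (1 + 3c + c²) (third MP moment). With σ² = 6 (so σ⁶ = 216) and c = 15/66 = 0.227273: E[X³] = 216 · (1 + 3·0.227273 + (0.227273)²) = 216 · 1.733471.

So E[X^3] = 374.429752.


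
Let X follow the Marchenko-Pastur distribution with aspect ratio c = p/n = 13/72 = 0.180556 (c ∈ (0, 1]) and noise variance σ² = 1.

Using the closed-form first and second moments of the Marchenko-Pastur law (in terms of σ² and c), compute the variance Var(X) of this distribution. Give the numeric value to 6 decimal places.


Recall the MP moments m_1 = E[X] = σ² and m_2 = E[X²] = σ⁴ (1 + c).
m_1 = E[X] = σ² = 1, so m_1² = 1.
m_2 = E[X²] = σ⁴ (1 + c) = 1 · (1 + 0.180556) = 1 · 1.180556 = 1.180556.
(Note m_2 − m_1² simplifies to c · σ⁴ = 0.180556 · 1.)

Var(X) = m_2 − m_1² = 1.180556 − 1 = 0.180556.


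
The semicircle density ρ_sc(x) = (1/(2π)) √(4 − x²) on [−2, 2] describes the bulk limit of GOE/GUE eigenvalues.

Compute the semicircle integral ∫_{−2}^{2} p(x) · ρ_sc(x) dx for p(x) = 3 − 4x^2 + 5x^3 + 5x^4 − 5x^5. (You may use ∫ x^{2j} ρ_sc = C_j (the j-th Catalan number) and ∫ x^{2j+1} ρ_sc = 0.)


Write p(x) = Σ a_i x^i, split into monomials and integrate each against ρ_sc separately.
Using ∫ x^{2j} ρ_sc = C_j = (1/(j+1)) C(2j, j) (Catalan numbers) and ∫ x^{2j+1} ρ_sc = 0 (odd monomials vanish by symmetry):
  i = 0 (even): a_0 · C_{0} = 3 · 1 = 3
  i = 2 (even): a_2 · C_{1} = -4 · 1 = -4
  i = 3 (odd): ∫ x^3 ρ_sc = 0 (vanishes)
  i = 4 (even): a_4 · C_{2} = 5 · 2 = 10
  i = 5 (odd): ∫ x^5 ρ_sc = 0 (vanishes)

Summing the contributions: ∫_{−2}^{2} p(x) ρ_sc(x) dx = 3 + (-4) + 10 = 9.


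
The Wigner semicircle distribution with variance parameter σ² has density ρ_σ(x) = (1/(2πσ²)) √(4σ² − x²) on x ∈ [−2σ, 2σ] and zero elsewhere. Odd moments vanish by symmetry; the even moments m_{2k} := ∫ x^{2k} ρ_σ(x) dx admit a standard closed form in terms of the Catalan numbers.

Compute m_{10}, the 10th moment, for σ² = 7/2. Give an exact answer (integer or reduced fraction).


By the scaled semicircle moment identity, m_{2k} = σ^{2k} · C_k with k = 5.
C_5 = (1/(k+1)) · C(2k, k) = (1/6) · C(10, 5) = (1/6) · 252 = 42.
σ^{2k} = (σ²)^k = (7/2)^5 = 16807/32.

Therefore m_{10} = σ^{10} · C_5 = (16807/32) · 42 = 352947/16.


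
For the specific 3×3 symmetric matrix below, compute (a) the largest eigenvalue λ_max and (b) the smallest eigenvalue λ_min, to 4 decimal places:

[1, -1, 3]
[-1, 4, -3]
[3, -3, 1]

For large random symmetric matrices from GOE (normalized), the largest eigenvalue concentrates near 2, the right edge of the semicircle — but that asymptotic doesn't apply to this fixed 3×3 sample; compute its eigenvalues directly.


Since M is real symmetric, all three eigenvalues are real; they are the roots of det(λI − M) = λ³ − (tr M) λ² + s λ − det M, where s is the sum of the principal 2×2 minors.
tr M = 1 + 4 + 1 = 6.
s = (1·4 − (-1)²) + (1·1 − 3²) + (4·1 − (-3)²) = 3 + (-8) + (-5) = -10.
det M (expand along row 1) = 1·(-5) − (-1)·8 + 3·(-9) = -24.
Characteristic polynomial: λ³ − 6λ² − 10λ + 24 = 0.
Substitute λ = y + (tr M)/3 = y + 2.000000 to remove the quadratic term: y³ + p·y + q = 0 with p = s − (tr M)²/3 = -22.000000 and q = −2(tr M)³/27 + (tr M)·s/3 − det M = -12.000000.
Three real roots ⇒ use the trigonometric (Viète) form: r = 2√(−p/3) = 5.416026, φ = arccos(3q/(p·r)) = arccos(0.302134) = 1.263866 rad.
y_k = r·cos(φ/3 − 2πk/3) for k = 0, 1, 2 gives y = 4.942463, -0.553148, -4.389315.
λ_k = y_k + 2.000000 gives λ = 6.9425, 1.4469, -2.3893 (check: the sum is 6.0000 = tr M).

Hence λ_max = 6.9425 and λ_min = -2.3893.


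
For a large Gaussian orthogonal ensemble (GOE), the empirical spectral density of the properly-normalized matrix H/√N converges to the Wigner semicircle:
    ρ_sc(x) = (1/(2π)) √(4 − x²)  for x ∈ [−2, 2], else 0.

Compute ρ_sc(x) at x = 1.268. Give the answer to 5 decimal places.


ρ_sc(x) = (1/(2π)) √(4 − x²). With x = 1.268:
  4 − x² = 4 − (1.268)² = 4 − 1.607824 = 2.392176.
  √(4 − x²) = 1.546666.
  1/(2π) = 0.159155.
  ρ_sc(1.268) = 0.159155 · 1.546666 = 0.246160.

Rounded to 5 decimal places: ρ_sc(1.268) ≈ 0.24616.


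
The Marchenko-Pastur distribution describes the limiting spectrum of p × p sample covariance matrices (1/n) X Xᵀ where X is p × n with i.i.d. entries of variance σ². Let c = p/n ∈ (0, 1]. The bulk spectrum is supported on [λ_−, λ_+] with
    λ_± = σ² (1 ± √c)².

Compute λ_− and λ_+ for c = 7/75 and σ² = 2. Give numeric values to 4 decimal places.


c = 7/75 = 0.093333; √c = 0.305505.
λ_− = σ² (1 − √c)² = 2 · (1 − 0.305505)² = 2 · (0.694495)² = 0.964646.
λ_+ = σ² (1 + √c)² = 2 · (1 + 0.305505)² = 2 · (1.305505)² = 3.408687.

Rounded to 4 decimal places: λ_− ≈ 0.9646, λ_+ ≈ 3.4087.


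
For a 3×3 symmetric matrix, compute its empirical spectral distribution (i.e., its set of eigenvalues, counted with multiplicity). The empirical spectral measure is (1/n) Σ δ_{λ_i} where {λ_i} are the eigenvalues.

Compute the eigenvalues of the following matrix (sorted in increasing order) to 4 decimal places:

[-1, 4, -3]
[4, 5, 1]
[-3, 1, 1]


Since M is real symmetric, all three eigenvalues are real; they are the roots of det(λI − M) = λ³ − (tr M) λ² + s λ − det M, where s is the sum of the principal 2×2 minors.
tr M = -1 + 5 + 1 = 5.
s = ((-1)·5 − 4²) + ((-1)·1 − (-3)²) + (5·1 − 1²) = -21 + (-10) + 4 = -27.
det M (expand along row 1) = (-1)·4 − 4·7 + (-3)·19 = -89.
Characteristic polynomial: λ³ − 5λ² − 27λ + 89 = 0.
Substitute λ = y + (tr M)/3 = y + 1.666667 to remove the quadratic term: y³ + p·y + q = 0 with p = s − (tr M)²/3 = -35.333333 and q = −2(tr M)³/27 + (tr M)·s/3 − det M = 34.740741.
Three real roots ⇒ use the trigonometric (Viète) form: r = 2√(−p/3) = 6.863753, φ = arccos(3q/(p·r)) = arccos(-0.429748) = 2.015010 rad.
y_k = r·cos(φ/3 − 2πk/3) for k = 0, 1, 2 gives y = 5.372833, 1.012615, -6.385448.
λ_k = y_k + 1.666667 gives λ = 7.0395, 2.6793, -4.7188 (check: the sum is 5.0000 = tr M).

Eigenvalues sorted in increasing order: [-4.7188, 2.6793, 7.0395].


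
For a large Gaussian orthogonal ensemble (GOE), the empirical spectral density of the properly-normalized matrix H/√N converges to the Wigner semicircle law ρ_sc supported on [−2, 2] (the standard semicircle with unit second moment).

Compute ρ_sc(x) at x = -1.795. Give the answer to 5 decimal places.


ρ_sc(x) = (1/(2π)) √(4 − x²). With x = -1.795:
  4 − x² = 4 − (-1.795)² = 4 − 3.222025 = 0.777975.
  √(4 − x²) = 0.882029.
  1/(2π) = 0.159155.
  ρ_sc(-1.795) = 0.159155 · 0.882029 = 0.140379.

Rounded to 5 decimal places: ρ_sc(-1.795) ≈ 0.14038.


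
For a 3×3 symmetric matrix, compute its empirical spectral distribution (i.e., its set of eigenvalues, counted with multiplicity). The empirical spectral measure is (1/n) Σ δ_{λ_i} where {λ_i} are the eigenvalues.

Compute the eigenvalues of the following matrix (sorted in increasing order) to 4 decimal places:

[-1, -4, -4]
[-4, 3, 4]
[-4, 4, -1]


Since M is real symmetric, all three eigenvalues are real; they are the roots of det(λI − M) = λ³ − (tr M) λ² + s λ − det M, where s is the sum of the principal 2×2 minors.
tr M = -1 + 3 + (-1) = 1.
s = ((-1)·3 − (-4)²) + ((-1)·(-1) − (-4)²) + (3·(-1) − 4²) = -19 + (-15) + (-19) = -53.
det M (expand along row 1) = (-1)·(-19) − (-4)·20 + (-4)·(-4) = 115.
Characteristic polynomial: λ³ − λ² − 53λ − 115 = 0.
Substitute λ = y + (tr M)/3 = y + 0.333333 to remove the quadratic term: y³ + p·y + q = 0 with p = s − (tr M)²/3 = -53.333333 and q = −2(tr M)³/27 + (tr M)·s/3 − det M = -132.740741.
Three real roots ⇒ use the trigonometric (Viète) form: r = 2√(−p/3) = 8.432740, φ = arccos(3q/(p·r)) = arccos(0.885438) = 0.483361 rad.
y_k = r·cos(φ/3 − 2πk/3) for k = 0, 1, 2 gives y = 8.323521, -2.990188, -5.333333.
λ_k = y_k + 0.333333 gives λ = 8.6569, -2.6569, -5.0000 (check: the sum is 1.0000 = tr M).

Eigenvalues sorted in increasing order: [-5.0000, -2.6569, 8.6569].


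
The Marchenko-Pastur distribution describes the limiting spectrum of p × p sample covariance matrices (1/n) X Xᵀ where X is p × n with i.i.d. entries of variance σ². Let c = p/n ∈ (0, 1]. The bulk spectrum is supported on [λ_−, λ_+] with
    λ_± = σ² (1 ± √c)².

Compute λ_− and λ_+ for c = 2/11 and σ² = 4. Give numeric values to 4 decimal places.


c = 2/11 = 0.181818; √c = 0.426401.
λ_− = σ² (1 − √c)² = 4 · (1 − 0.426401)² = 4 · (0.573599)² = 1.316061.
λ_+ = σ² (1 + √c)² = 4 · (1 + 0.426401)² = 4 · (1.426401)² = 8.138484.

Rounded to 4 decimal places: λ_− ≈ 1.3161, λ_+ ≈ 8.1385.


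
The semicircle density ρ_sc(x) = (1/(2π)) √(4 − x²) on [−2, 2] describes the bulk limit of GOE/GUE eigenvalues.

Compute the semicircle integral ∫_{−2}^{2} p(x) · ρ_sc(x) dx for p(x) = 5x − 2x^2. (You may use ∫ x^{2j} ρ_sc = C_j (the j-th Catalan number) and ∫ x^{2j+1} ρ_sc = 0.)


Write p(x) = Σ a_i x^i, split into monomials and integrate each against ρ_sc separately.
Using ∫ x^{2j} ρ_sc = C_j = (1/(j+1)) C(2j, j) (Catalan numbers) and ∫ x^{2j+1} ρ_sc = 0 (odd monomials vanish by symmetry):
  i = 1 (odd): ∫ x^1 ρ_sc = 0 (vanishes)
  i = 2 (even): a_2 · C_{1} = -2 · 1 = -2

Summing the contributions: ∫_{−2}^{2} p(x) ρ_sc(x) dx = -2.


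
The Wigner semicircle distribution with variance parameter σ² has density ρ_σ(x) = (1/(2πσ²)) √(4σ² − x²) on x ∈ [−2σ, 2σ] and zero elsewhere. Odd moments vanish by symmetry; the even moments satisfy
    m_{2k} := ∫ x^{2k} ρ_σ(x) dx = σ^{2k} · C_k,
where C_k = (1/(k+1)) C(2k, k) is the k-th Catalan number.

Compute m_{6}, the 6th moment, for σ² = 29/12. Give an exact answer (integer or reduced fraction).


By the scaled semicircle moment identity, m_{2k} = σ^{2k} · C_k with k = 3.
C_3 = (1/(k+1)) · C(2k, k) = (1/4) · C(6, 3) = (1/4) · 20 = 5.
σ^{2k} = (σ²)^k = (29/12)^3 = 24389/1728.

Therefore m_{6} = σ^{6} · C_3 = (24389/1728) · 5 = 121945/1728.


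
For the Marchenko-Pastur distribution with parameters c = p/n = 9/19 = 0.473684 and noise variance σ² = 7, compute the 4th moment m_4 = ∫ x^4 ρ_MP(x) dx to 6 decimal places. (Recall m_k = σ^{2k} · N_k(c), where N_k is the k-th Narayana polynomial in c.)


E[X⁴] = σ⁸ (1 + 6c + 6c² + c³) (fourth MP moment). With σ² = 7 (so σ⁸ = 2401) and c = 9/19 = 0.473684: E[X⁴] = 2401 · (1 + 6·0.473684 + 6·(0.473684)² + (0.473684)³) = 2401 · 5.294649.

So E[X^4] = 12712.453127.


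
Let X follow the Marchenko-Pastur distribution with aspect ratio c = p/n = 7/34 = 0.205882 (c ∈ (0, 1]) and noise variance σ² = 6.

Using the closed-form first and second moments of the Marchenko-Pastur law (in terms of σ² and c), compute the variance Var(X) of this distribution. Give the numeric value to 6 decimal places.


Recall the MP moments m_1 = E[X] = σ² and m_2 = E[X²] = σ⁴ (1 + c).
m_1 = E[X] = σ² = 6, so m_1² = 36.
m_2 = E[X²] = σ⁴ (1 + c) = 36 · (1 + 0.205882) = 36 · 1.205882 = 43.411765.
(Note m_2 − m_1² simplifies to c · σ⁴ = 0.205882 · 36.)

Var(X) = m_2 − m_1² = 43.411765 − 36 = 7.411765.


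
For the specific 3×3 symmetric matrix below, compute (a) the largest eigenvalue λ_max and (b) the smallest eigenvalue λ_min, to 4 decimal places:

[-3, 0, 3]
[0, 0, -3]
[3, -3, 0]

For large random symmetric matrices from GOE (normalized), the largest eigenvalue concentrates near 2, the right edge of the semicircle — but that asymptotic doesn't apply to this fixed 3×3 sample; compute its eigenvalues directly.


Since M is real symmetric, all three eigenvalues are real; they are the roots of det(λI − M) = λ³ − (tr M) λ² + s λ − det M, where s is the sum of the principal 2×2 minors.
tr M = -3 + 0 + 0 = -3.
s = ((-3)·0 − 0²) + ((-3)·0 − 3²) + (0·0 − (-3)²) = 0 + (-9) + (-9) = -18.
det M (expand along row 1) = (-3)·(-9) − 0·9 + 3·0 = 27.
Characteristic polynomial: λ³ + 3λ² − 18λ − 27 = 0.
Substitute λ = y + (tr M)/3 = y − 1.000000 to remove the quadratic term: y³ + p·y + q = 0 with p = s − (tr M)²/3 = -21.000000 and q = −2(tr M)³/27 + (tr M)·s/3 − det M = -7.000000.
Three real roots ⇒ use the trigonometric (Viète) form: r = 2√(−p/3) = 5.291503, φ = arccos(3q/(p·r)) = arccos(0.188982) = 1.380671 rad.
y_k = r·cos(φ/3 − 2πk/3) for k = 0, 1, 2 gives y = 4.740939, -0.335126, -4.405813.
λ_k = y_k − 1.000000 gives λ = 3.7409, -1.3351, -5.4058 (check: the sum is -3.0000 = tr M).

Hence λ_max = 3.7409 and λ_min = -5.4058.


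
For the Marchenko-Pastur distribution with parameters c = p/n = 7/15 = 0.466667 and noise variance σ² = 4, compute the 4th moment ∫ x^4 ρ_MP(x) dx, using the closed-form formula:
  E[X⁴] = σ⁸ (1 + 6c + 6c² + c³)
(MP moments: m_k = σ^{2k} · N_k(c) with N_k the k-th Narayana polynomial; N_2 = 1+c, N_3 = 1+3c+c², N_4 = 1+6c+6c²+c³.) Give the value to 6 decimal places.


E[X⁴] = σ⁸ (1 + 6c + 6c² + c³) (fourth MP moment). With σ² = 4 (so σ⁸ = 256) and c = 7/15 = 0.466667: E[X⁴] = 256 · (1 + 6·0.466667 + 6·(0.466667)² + (0.466667)³) = 256 · 5.208296.

So E[X^4] = 1333.323852.


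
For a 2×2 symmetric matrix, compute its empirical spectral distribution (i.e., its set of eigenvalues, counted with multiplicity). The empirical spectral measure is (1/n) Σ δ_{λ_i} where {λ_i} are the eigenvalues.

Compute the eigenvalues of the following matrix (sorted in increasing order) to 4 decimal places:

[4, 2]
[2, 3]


Since M is real symmetric, both eigenvalues are real; they are the roots of det(λI − M) = λ² − (tr M) λ + det M.
tr M = 4 + 3 = 7.
det M = 4·3 − 2² = 12 − 4 = 8.
Characteristic polynomial: λ² − 7λ + 8 = 0.
Discriminant Δ = (tr M)² − 4·det M = 49 − 32 = 17; √Δ = 4.123106.
λ = (tr M ± √Δ)/2 = (7 ± 4.123106)/2, giving (tr M − √Δ)/2 = 1.4384 and (tr M + √Δ)/2 = 5.5616.

Eigenvalues sorted in increasing order: [1.4384, 5.5616].


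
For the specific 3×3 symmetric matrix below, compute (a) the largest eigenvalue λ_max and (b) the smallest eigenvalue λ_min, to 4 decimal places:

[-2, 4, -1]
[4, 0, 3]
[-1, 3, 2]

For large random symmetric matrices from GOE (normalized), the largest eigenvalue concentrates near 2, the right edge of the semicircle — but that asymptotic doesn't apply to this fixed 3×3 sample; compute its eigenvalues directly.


Since M is real symmetric, all three eigenvalues are real; they are the roots of det(λI − M) = λ³ − (tr M) λ² + s λ − det M, where s is the sum of the principal 2×2 minors.
tr M = -2 + 0 + 2 = 0.
s = ((-2)·0 − 4²) + ((-2)·2 − (-1)²) + (0·2 − 3²) = -16 + (-5) + (-9) = -30.
det M (expand along row 1) = (-2)·(-9) − 4·11 + (-1)·12 = -38.
Characteristic polynomial: λ³ − 30λ + 38 = 0.
Substitute λ = y + (tr M)/3 = y + 0.000000 to remove the quadratic term: y³ + p·y + q = 0 with p = s − (tr M)²/3 = -30.000000 and q = −2(tr M)³/27 + (tr M)·s/3 − det M = 38.000000.
Three real roots ⇒ use the trigonometric (Viète) form: r = 2√(−p/3) = 6.324555, φ = arccos(3q/(p·r)) = arccos(-0.600833) = 2.215339 rad.
y_k = r·cos(φ/3 − 2πk/3) for k = 0, 1, 2 gives y = 4.677106, 1.348385, -6.025491.
λ_k = y_k + 0.000000 gives λ = 4.6771, 1.3484, -6.0255 (check: the sum is 0.0000 = tr M).

Hence λ_max = 4.6771 and λ_min = -6.0255.


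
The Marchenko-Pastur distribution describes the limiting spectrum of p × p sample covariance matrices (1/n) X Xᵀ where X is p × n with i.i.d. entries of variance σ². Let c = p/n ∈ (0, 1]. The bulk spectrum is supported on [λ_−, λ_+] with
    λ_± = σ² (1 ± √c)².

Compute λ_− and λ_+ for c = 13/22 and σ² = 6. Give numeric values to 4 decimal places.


c = 13/22 = 0.590909; √c = 0.768706.
λ_− = σ² (1 − √c)² = 6 · (1 − 0.768706)² = 6 · (0.231294)² = 0.320981.
λ_+ = σ² (1 + √c)² = 6 · (1 + 0.768706)² = 6 · (1.768706)² = 18.769928.

Rounded to 4 decimal places: λ_− ≈ 0.3210, λ_+ ≈ 18.7699.


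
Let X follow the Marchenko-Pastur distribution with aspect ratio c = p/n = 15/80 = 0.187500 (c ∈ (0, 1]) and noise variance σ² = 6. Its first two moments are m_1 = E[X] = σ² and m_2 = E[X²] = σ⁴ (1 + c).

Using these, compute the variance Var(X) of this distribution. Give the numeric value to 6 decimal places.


m_1 = E[X] = σ² = 6, so m_1² = 36.
m_2 = E[X²] = σ⁴ (1 + c) = 36 · (1 + 0.187500) = 36 · 1.187500 = 42.750000.
(Note m_2 − m_1² simplifies to c · σ⁴ = 0.187500 · 36.)

Var(X) = m_2 − m_1² = 42.750000 − 36 = 6.750000.


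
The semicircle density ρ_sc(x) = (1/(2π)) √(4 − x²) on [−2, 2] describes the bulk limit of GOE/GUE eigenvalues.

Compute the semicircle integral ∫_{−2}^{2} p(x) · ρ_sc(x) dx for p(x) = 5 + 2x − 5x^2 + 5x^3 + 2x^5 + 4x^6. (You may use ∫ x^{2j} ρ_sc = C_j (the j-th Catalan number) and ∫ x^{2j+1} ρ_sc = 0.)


Write p(x) = Σ a_i x^i, split into monomials and integrate each against ρ_sc separately.
Using ∫ x^{2j} ρ_sc = C_j = (1/(j+1)) C(2j, j) (Catalan numbers) and ∫ x^{2j+1} ρ_sc = 0 (odd monomials vanish by symmetry):
  i = 0 (even): a_0 · C_{0} = 5 · 1 = 5
  i = 1 (odd): ∫ x^1 ρ_sc = 0 (vanishes)
  i = 2 (even): a_2 · C_{1} = -5 · 1 = -5
  i = 3 (odd): ∫ x^3 ρ_sc = 0 (vanishes)
  i = 5 (odd): ∫ x^5 ρ_sc = 0 (vanishes)
  i = 6 (even): a_6 · C_{3} = 4 · 5 = 20

Summing the contributions: ∫_{−2}^{2} p(x) ρ_sc(x) dx = 5 + (-5) + 20 = 20.


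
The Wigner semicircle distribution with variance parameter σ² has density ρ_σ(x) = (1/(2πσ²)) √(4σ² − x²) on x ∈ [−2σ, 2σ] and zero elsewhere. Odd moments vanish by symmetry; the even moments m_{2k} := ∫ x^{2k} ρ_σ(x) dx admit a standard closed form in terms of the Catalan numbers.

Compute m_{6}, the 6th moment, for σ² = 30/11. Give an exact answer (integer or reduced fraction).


By the scaled semicircle moment identity, m_{2k} = σ^{2k} · C_k with k = 3.
C_3 = (1/(k+1)) · C(2k, k) = (1/4) · C(6, 3) = (1/4) · 20 = 5.
σ^{2k} = (σ²)^k = (30/11)^3 = 27000/1331.

Therefore m_{6} = σ^{6} · C_3 = (27000/1331) · 5 = 135000/1331.


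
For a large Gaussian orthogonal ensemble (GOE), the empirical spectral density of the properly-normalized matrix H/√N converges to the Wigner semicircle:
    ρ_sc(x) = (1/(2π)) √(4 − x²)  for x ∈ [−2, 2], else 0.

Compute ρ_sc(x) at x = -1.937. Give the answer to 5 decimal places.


ρ_sc(x) = (1/(2π)) √(4 − x²). With x = -1.937:
  4 − x² = 4 − (-1.937)² = 4 − 3.751969 = 0.248031.
  √(4 − x²) = 0.498027.
  1/(2π) = 0.159155.
  ρ_sc(-1.937) = 0.159155 · 0.498027 = 0.079263.

Rounded to 5 decimal places: ρ_sc(-1.937) ≈ 0.07926.


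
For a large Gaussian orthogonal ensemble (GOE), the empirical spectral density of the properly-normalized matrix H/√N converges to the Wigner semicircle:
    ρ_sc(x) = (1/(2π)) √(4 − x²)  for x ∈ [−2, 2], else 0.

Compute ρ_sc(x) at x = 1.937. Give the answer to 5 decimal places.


ρ_sc(x) = (1/(2π)) √(4 − x²). With x = 1.937:
  4 − x² = 4 − (1.937)² = 4 − 3.751969 = 0.248031.
  √(4 − x²) = 0.498027.
  1/(2π) = 0.159155.
  ρ_sc(1.937) = 0.159155 · 0.498027 = 0.079263.

Rounded to 5 decimal places: ρ_sc(1.937) ≈ 0.07926.


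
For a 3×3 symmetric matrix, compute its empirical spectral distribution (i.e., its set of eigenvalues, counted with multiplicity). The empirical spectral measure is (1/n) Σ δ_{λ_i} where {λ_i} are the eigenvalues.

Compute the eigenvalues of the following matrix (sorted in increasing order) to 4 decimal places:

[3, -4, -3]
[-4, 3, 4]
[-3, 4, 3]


Since M is real symmetric, all three eigenvalues are real; they are the roots of det(λI − M) = λ³ − (tr M) λ² + s λ − det M, where s is the sum of the principal 2×2 minors.
tr M = 3 + 3 + 3 = 9.
s = (3·3 − (-4)²) + (3·3 − (-3)²) + (3·3 − 4²) = -7 + 0 + (-7) = -14.
det M (expand along row 1) = 3·(-7) − (-4)·0 + (-3)·(-7) = 0.
Characteristic polynomial: λ³ − 9λ² − 14λ = 0.
Substitute λ = y + (tr M)/3 = y + 3.000000 to remove the quadratic term: y³ + p·y + q = 0 with p = s − (tr M)²/3 = -41.000000 and q = −2(tr M)³/27 + (tr M)·s/3 − det M = -96.000000.
Three real roots ⇒ use the trigonometric (Viète) form: r = 2√(−p/3) = 7.393691, φ = arccos(3q/(p·r)) = arccos(0.950052) = 0.317394 rad.
y_k = r·cos(φ/3 − 2πk/3) for k = 0, 1, 2 gives y = 7.352350, -3.000000, -4.352350.
λ_k = y_k + 3.000000 gives λ = 10.3523, 0.0000, -1.3523 (check: the sum is 9.0000 = tr M).

Eigenvalues sorted in increasing order: [-1.3523, 0.0000, 10.3523].
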